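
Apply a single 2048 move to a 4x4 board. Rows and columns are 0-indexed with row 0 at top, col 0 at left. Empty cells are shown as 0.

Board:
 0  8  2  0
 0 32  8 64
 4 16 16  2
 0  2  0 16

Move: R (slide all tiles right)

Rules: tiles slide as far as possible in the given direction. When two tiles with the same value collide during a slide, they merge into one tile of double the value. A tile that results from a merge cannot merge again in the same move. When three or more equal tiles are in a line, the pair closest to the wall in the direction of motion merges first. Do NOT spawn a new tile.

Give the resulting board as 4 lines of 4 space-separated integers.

Slide right:
row 0: [0, 8, 2, 0] -> [0, 0, 8, 2]
row 1: [0, 32, 8, 64] -> [0, 32, 8, 64]
row 2: [4, 16, 16, 2] -> [0, 4, 32, 2]
row 3: [0, 2, 0, 16] -> [0, 0, 2, 16]

Answer:  0  0  8  2
 0 32  8 64
 0  4 32  2
 0  0  2 16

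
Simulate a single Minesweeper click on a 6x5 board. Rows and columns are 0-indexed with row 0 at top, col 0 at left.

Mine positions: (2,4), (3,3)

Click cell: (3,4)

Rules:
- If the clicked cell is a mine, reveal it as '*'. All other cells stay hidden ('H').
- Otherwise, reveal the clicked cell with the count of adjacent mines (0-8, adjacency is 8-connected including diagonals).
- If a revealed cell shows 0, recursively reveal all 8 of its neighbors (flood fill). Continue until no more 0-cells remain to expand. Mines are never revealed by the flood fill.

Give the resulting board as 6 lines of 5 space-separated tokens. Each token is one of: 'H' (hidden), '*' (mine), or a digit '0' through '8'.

H H H H H
H H H H H
H H H H H
H H H H 2
H H H H H
H H H H H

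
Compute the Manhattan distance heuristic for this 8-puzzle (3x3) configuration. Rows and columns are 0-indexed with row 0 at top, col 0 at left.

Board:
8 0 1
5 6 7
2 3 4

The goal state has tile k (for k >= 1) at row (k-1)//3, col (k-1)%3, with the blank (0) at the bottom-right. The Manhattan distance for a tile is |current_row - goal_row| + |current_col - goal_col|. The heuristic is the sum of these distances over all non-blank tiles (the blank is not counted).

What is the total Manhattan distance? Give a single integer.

Tile 8: (0,0)->(2,1) = 3
Tile 1: (0,2)->(0,0) = 2
Tile 5: (1,0)->(1,1) = 1
Tile 6: (1,1)->(1,2) = 1
Tile 7: (1,2)->(2,0) = 3
Tile 2: (2,0)->(0,1) = 3
Tile 3: (2,1)->(0,2) = 3
Tile 4: (2,2)->(1,0) = 3
Sum: 3 + 2 + 1 + 1 + 3 + 3 + 3 + 3 = 19

Answer: 19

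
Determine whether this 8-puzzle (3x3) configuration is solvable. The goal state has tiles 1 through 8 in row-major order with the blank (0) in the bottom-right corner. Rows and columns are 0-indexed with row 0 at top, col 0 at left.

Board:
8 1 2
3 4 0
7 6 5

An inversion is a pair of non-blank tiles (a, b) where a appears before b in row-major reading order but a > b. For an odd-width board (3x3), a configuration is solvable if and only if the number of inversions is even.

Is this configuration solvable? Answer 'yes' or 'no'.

Answer: yes

Derivation:
Inversions (pairs i<j in row-major order where tile[i] > tile[j] > 0): 10
10 is even, so the puzzle is solvable.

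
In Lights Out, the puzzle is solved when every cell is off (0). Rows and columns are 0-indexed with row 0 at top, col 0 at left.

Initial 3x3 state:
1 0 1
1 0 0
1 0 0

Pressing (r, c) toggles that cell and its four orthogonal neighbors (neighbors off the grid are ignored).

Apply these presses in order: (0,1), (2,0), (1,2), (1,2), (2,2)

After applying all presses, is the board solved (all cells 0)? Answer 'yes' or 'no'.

Answer: no

Derivation:
After press 1 at (0,1):
0 1 0
1 1 0
1 0 0

After press 2 at (2,0):
0 1 0
0 1 0
0 1 0

After press 3 at (1,2):
0 1 1
0 0 1
0 1 1

After press 4 at (1,2):
0 1 0
0 1 0
0 1 0

After press 5 at (2,2):
0 1 0
0 1 1
0 0 1

Lights still on: 4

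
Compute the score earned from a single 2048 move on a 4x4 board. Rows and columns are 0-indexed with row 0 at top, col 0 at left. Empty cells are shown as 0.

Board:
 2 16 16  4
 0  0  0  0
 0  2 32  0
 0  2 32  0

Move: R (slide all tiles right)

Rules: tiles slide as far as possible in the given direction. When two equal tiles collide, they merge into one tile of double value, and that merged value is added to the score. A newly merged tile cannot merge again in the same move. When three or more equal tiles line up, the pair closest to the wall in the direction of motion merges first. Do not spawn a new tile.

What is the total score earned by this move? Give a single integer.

Slide right:
row 0: [2, 16, 16, 4] -> [0, 2, 32, 4]  score +32 (running 32)
row 1: [0, 0, 0, 0] -> [0, 0, 0, 0]  score +0 (running 32)
row 2: [0, 2, 32, 0] -> [0, 0, 2, 32]  score +0 (running 32)
row 3: [0, 2, 32, 0] -> [0, 0, 2, 32]  score +0 (running 32)
Board after move:
 0  2 32  4
 0  0  0  0
 0  0  2 32
 0  0  2 32

Answer: 32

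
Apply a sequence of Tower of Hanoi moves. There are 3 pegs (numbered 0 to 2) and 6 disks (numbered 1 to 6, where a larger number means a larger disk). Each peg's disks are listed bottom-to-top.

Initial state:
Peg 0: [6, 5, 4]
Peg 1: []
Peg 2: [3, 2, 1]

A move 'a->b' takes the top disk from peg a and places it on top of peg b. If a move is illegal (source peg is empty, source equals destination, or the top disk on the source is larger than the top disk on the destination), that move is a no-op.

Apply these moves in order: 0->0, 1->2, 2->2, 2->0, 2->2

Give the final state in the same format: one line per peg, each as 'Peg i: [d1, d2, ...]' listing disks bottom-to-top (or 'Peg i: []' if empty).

Answer: Peg 0: [6, 5, 4, 1]
Peg 1: []
Peg 2: [3, 2]

Derivation:
After move 1 (0->0):
Peg 0: [6, 5, 4]
Peg 1: []
Peg 2: [3, 2, 1]

After move 2 (1->2):
Peg 0: [6, 5, 4]
Peg 1: []
Peg 2: [3, 2, 1]

After move 3 (2->2):
Peg 0: [6, 5, 4]
Peg 1: []
Peg 2: [3, 2, 1]

After move 4 (2->0):
Peg 0: [6, 5, 4, 1]
Peg 1: []
Peg 2: [3, 2]

After move 5 (2->2):
Peg 0: [6, 5, 4, 1]
Peg 1: []
Peg 2: [3, 2]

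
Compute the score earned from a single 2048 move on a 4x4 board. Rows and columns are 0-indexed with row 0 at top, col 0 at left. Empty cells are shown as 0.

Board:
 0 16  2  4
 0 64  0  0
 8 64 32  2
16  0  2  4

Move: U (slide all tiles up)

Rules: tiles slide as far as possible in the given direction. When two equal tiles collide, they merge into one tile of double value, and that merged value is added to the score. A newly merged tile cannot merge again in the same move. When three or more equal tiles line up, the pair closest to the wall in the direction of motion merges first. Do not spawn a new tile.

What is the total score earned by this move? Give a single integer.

Answer: 128

Derivation:
Slide up:
col 0: [0, 0, 8, 16] -> [8, 16, 0, 0]  score +0 (running 0)
col 1: [16, 64, 64, 0] -> [16, 128, 0, 0]  score +128 (running 128)
col 2: [2, 0, 32, 2] -> [2, 32, 2, 0]  score +0 (running 128)
col 3: [4, 0, 2, 4] -> [4, 2, 4, 0]  score +0 (running 128)
Board after move:
  8  16   2   4
 16 128  32   2
  0   0   2   4
  0   0   0   0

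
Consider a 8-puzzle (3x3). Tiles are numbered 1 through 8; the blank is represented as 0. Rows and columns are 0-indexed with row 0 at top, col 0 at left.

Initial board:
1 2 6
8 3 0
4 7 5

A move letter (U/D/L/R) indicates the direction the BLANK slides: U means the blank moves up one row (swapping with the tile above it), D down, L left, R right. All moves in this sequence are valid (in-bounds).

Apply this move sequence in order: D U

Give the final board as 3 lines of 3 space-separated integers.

Answer: 1 2 6
8 3 0
4 7 5

Derivation:
After move 1 (D):
1 2 6
8 3 5
4 7 0

After move 2 (U):
1 2 6
8 3 0
4 7 5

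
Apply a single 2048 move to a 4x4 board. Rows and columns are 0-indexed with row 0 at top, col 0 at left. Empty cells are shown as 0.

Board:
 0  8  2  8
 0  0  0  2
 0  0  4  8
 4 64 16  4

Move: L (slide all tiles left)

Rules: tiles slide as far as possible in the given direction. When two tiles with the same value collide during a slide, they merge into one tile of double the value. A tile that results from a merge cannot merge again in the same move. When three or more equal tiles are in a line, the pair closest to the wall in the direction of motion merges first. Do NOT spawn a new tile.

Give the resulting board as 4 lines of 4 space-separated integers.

Slide left:
row 0: [0, 8, 2, 8] -> [8, 2, 8, 0]
row 1: [0, 0, 0, 2] -> [2, 0, 0, 0]
row 2: [0, 0, 4, 8] -> [4, 8, 0, 0]
row 3: [4, 64, 16, 4] -> [4, 64, 16, 4]

Answer:  8  2  8  0
 2  0  0  0
 4  8  0  0
 4 64 16  4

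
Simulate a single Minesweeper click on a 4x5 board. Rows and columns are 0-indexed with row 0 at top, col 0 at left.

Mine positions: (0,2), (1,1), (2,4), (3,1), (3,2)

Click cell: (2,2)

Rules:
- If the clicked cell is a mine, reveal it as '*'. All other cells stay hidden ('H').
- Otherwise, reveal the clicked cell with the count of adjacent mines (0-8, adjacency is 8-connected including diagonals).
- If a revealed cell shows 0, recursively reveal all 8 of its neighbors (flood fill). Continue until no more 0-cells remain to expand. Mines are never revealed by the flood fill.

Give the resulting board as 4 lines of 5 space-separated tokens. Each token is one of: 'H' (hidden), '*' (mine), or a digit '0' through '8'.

H H H H H
H H H H H
H H 3 H H
H H H H H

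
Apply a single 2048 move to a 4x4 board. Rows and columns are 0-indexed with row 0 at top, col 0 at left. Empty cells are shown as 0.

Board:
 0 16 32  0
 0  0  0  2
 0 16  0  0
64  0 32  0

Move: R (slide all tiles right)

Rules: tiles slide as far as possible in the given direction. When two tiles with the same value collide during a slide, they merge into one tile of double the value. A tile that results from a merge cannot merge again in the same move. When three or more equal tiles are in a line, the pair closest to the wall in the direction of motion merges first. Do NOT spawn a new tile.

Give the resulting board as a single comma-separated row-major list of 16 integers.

Answer: 0, 0, 16, 32, 0, 0, 0, 2, 0, 0, 0, 16, 0, 0, 64, 32

Derivation:
Slide right:
row 0: [0, 16, 32, 0] -> [0, 0, 16, 32]
row 1: [0, 0, 0, 2] -> [0, 0, 0, 2]
row 2: [0, 16, 0, 0] -> [0, 0, 0, 16]
row 3: [64, 0, 32, 0] -> [0, 0, 64, 32]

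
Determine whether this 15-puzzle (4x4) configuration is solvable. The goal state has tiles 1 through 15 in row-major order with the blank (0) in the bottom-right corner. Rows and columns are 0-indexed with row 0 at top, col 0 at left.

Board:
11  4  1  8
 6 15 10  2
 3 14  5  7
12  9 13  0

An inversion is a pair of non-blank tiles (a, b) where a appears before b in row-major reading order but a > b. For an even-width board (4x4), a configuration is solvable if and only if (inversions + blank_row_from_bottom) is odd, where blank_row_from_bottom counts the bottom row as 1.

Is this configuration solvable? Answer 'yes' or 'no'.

Answer: no

Derivation:
Inversions: 41
Blank is in row 3 (0-indexed from top), which is row 1 counting from the bottom (bottom = 1).
41 + 1 = 42, which is even, so the puzzle is not solvable.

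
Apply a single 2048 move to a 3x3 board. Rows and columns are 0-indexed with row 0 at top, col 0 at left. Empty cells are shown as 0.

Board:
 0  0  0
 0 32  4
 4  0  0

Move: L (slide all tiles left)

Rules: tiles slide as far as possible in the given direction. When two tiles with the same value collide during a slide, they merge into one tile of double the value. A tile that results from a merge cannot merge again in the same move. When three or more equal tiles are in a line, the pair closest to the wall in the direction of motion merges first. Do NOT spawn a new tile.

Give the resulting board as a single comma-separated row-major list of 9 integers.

Answer: 0, 0, 0, 32, 4, 0, 4, 0, 0

Derivation:
Slide left:
row 0: [0, 0, 0] -> [0, 0, 0]
row 1: [0, 32, 4] -> [32, 4, 0]
row 2: [4, 0, 0] -> [4, 0, 0]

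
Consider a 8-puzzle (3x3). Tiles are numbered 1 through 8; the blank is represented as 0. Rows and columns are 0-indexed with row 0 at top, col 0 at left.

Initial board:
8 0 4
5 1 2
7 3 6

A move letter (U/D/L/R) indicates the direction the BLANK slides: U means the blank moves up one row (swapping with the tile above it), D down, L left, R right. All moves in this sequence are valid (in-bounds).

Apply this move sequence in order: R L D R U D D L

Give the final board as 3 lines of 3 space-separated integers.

After move 1 (R):
8 4 0
5 1 2
7 3 6

After move 2 (L):
8 0 4
5 1 2
7 3 6

After move 3 (D):
8 1 4
5 0 2
7 3 6

After move 4 (R):
8 1 4
5 2 0
7 3 6

After move 5 (U):
8 1 0
5 2 4
7 3 6

After move 6 (D):
8 1 4
5 2 0
7 3 6

After move 7 (D):
8 1 4
5 2 6
7 3 0

After move 8 (L):
8 1 4
5 2 6
7 0 3

Answer: 8 1 4
5 2 6
7 0 3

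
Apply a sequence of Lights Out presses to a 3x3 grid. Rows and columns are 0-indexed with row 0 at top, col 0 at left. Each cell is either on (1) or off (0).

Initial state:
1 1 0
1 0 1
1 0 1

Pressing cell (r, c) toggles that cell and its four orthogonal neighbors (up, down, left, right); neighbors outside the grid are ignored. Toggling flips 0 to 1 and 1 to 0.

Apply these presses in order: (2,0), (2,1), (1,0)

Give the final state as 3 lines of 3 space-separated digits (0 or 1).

After press 1 at (2,0):
1 1 0
0 0 1
0 1 1

After press 2 at (2,1):
1 1 0
0 1 1
1 0 0

After press 3 at (1,0):
0 1 0
1 0 1
0 0 0

Answer: 0 1 0
1 0 1
0 0 0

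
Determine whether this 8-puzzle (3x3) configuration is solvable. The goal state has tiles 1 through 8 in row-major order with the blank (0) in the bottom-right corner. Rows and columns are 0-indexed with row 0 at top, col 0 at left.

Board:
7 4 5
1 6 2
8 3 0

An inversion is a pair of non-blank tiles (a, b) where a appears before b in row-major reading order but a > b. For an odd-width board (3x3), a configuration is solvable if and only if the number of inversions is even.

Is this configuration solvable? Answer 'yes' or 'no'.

Inversions (pairs i<j in row-major order where tile[i] > tile[j] > 0): 15
15 is odd, so the puzzle is not solvable.

Answer: no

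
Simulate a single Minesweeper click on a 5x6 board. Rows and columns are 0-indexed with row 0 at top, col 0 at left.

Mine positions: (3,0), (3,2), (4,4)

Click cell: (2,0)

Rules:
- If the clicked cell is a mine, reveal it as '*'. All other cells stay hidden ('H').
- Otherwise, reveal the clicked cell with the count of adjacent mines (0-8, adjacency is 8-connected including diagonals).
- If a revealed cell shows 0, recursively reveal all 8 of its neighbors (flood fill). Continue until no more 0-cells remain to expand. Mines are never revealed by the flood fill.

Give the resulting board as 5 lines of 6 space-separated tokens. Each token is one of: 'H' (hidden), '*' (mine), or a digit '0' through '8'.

H H H H H H
H H H H H H
1 H H H H H
H H H H H H
H H H H H H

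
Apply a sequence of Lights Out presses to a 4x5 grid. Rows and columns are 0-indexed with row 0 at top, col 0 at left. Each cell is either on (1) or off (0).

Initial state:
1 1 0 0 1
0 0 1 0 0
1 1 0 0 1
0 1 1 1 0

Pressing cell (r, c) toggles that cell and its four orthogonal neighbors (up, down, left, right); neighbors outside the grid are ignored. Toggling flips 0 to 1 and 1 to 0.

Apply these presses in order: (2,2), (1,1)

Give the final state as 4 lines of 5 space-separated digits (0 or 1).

After press 1 at (2,2):
1 1 0 0 1
0 0 0 0 0
1 0 1 1 1
0 1 0 1 0

After press 2 at (1,1):
1 0 0 0 1
1 1 1 0 0
1 1 1 1 1
0 1 0 1 0

Answer: 1 0 0 0 1
1 1 1 0 0
1 1 1 1 1
0 1 0 1 0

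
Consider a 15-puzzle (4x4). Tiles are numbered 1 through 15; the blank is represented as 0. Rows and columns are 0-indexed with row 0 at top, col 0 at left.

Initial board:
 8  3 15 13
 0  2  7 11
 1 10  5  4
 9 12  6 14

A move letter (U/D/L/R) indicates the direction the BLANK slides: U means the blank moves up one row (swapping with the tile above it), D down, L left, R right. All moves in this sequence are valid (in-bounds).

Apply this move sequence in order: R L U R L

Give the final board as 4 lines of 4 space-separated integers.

After move 1 (R):
 8  3 15 13
 2  0  7 11
 1 10  5  4
 9 12  6 14

After move 2 (L):
 8  3 15 13
 0  2  7 11
 1 10  5  4
 9 12  6 14

After move 3 (U):
 0  3 15 13
 8  2  7 11
 1 10  5  4
 9 12  6 14

After move 4 (R):
 3  0 15 13
 8  2  7 11
 1 10  5  4
 9 12  6 14

After move 5 (L):
 0  3 15 13
 8  2  7 11
 1 10  5  4
 9 12  6 14

Answer:  0  3 15 13
 8  2  7 11
 1 10  5  4
 9 12  6 14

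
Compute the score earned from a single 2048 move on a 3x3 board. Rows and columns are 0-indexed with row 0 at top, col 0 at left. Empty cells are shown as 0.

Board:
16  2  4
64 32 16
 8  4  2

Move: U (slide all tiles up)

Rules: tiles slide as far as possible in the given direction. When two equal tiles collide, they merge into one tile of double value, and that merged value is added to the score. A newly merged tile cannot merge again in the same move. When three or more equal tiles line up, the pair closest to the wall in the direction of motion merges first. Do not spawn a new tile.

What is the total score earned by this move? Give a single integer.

Answer: 0

Derivation:
Slide up:
col 0: [16, 64, 8] -> [16, 64, 8]  score +0 (running 0)
col 1: [2, 32, 4] -> [2, 32, 4]  score +0 (running 0)
col 2: [4, 16, 2] -> [4, 16, 2]  score +0 (running 0)
Board after move:
16  2  4
64 32 16
 8  4  2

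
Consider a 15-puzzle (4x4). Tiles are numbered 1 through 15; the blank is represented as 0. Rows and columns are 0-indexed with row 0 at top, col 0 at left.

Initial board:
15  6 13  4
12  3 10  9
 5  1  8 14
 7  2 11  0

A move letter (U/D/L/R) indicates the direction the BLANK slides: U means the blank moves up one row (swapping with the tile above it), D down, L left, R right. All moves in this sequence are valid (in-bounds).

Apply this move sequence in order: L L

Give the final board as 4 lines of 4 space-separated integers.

After move 1 (L):
15  6 13  4
12  3 10  9
 5  1  8 14
 7  2  0 11

After move 2 (L):
15  6 13  4
12  3 10  9
 5  1  8 14
 7  0  2 11

Answer: 15  6 13  4
12  3 10  9
 5  1  8 14
 7  0  2 11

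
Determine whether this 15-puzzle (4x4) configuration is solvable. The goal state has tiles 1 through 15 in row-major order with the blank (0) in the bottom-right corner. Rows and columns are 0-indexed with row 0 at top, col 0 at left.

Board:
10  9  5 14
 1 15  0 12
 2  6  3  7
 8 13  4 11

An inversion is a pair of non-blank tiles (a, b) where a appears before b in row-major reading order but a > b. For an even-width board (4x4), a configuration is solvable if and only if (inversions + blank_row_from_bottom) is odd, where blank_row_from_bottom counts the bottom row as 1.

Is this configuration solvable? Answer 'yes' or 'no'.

Answer: no

Derivation:
Inversions: 53
Blank is in row 1 (0-indexed from top), which is row 3 counting from the bottom (bottom = 1).
53 + 3 = 56, which is even, so the puzzle is not solvable.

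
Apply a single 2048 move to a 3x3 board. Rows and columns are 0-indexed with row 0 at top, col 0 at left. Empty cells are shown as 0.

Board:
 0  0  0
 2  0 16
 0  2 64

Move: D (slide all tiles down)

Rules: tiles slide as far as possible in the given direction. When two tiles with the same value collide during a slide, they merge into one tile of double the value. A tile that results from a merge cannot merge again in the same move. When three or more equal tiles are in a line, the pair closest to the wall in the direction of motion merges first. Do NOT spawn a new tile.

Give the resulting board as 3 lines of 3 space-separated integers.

Answer:  0  0  0
 0  0 16
 2  2 64

Derivation:
Slide down:
col 0: [0, 2, 0] -> [0, 0, 2]
col 1: [0, 0, 2] -> [0, 0, 2]
col 2: [0, 16, 64] -> [0, 16, 64]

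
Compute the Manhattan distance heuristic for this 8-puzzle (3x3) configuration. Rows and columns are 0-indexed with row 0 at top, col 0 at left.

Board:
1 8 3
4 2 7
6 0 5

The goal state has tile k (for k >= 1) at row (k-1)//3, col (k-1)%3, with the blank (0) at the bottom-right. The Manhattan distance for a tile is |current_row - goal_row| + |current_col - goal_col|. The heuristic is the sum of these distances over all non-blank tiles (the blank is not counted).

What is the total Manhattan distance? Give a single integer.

Answer: 11

Derivation:
Tile 1: at (0,0), goal (0,0), distance |0-0|+|0-0| = 0
Tile 8: at (0,1), goal (2,1), distance |0-2|+|1-1| = 2
Tile 3: at (0,2), goal (0,2), distance |0-0|+|2-2| = 0
Tile 4: at (1,0), goal (1,0), distance |1-1|+|0-0| = 0
Tile 2: at (1,1), goal (0,1), distance |1-0|+|1-1| = 1
Tile 7: at (1,2), goal (2,0), distance |1-2|+|2-0| = 3
Tile 6: at (2,0), goal (1,2), distance |2-1|+|0-2| = 3
Tile 5: at (2,2), goal (1,1), distance |2-1|+|2-1| = 2
Sum: 0 + 2 + 0 + 0 + 1 + 3 + 3 + 2 = 11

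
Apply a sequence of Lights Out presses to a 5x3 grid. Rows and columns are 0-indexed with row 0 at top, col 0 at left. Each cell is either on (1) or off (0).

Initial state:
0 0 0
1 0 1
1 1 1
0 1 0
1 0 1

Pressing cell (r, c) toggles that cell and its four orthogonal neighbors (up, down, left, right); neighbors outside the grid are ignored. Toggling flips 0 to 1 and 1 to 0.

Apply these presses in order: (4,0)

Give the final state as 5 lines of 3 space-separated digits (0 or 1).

Answer: 0 0 0
1 0 1
1 1 1
1 1 0
0 1 1

Derivation:
After press 1 at (4,0):
0 0 0
1 0 1
1 1 1
1 1 0
0 1 1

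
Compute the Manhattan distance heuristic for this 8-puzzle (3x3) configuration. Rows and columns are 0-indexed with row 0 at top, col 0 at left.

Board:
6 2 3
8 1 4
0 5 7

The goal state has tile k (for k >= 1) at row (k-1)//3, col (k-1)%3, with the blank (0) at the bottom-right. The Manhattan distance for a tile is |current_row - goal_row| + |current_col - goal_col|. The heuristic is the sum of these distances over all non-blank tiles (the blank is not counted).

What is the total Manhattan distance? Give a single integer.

Tile 6: at (0,0), goal (1,2), distance |0-1|+|0-2| = 3
Tile 2: at (0,1), goal (0,1), distance |0-0|+|1-1| = 0
Tile 3: at (0,2), goal (0,2), distance |0-0|+|2-2| = 0
Tile 8: at (1,0), goal (2,1), distance |1-2|+|0-1| = 2
Tile 1: at (1,1), goal (0,0), distance |1-0|+|1-0| = 2
Tile 4: at (1,2), goal (1,0), distance |1-1|+|2-0| = 2
Tile 5: at (2,1), goal (1,1), distance |2-1|+|1-1| = 1
Tile 7: at (2,2), goal (2,0), distance |2-2|+|2-0| = 2
Sum: 3 + 0 + 0 + 2 + 2 + 2 + 1 + 2 = 12

Answer: 12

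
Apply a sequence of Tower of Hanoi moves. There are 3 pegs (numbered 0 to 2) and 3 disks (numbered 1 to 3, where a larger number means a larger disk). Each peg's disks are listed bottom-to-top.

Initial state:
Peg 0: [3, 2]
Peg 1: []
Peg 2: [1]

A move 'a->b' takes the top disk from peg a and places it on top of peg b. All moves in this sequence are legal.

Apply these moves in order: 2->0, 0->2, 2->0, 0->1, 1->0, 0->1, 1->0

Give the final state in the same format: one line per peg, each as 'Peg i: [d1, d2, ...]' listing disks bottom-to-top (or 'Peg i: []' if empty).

Answer: Peg 0: [3, 2, 1]
Peg 1: []
Peg 2: []

Derivation:
After move 1 (2->0):
Peg 0: [3, 2, 1]
Peg 1: []
Peg 2: []

After move 2 (0->2):
Peg 0: [3, 2]
Peg 1: []
Peg 2: [1]

After move 3 (2->0):
Peg 0: [3, 2, 1]
Peg 1: []
Peg 2: []

After move 4 (0->1):
Peg 0: [3, 2]
Peg 1: [1]
Peg 2: []

After move 5 (1->0):
Peg 0: [3, 2, 1]
Peg 1: []
Peg 2: []

After move 6 (0->1):
Peg 0: [3, 2]
Peg 1: [1]
Peg 2: []

After move 7 (1->0):
Peg 0: [3, 2, 1]
Peg 1: []
Peg 2: []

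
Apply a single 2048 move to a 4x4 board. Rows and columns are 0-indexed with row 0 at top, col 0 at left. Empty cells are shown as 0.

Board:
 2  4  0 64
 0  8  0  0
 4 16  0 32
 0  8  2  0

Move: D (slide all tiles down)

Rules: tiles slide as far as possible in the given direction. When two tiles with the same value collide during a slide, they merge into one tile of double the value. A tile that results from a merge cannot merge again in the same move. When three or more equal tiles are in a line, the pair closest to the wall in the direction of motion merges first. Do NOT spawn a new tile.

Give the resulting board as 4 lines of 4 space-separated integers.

Answer:  0  4  0  0
 0  8  0  0
 2 16  0 64
 4  8  2 32

Derivation:
Slide down:
col 0: [2, 0, 4, 0] -> [0, 0, 2, 4]
col 1: [4, 8, 16, 8] -> [4, 8, 16, 8]
col 2: [0, 0, 0, 2] -> [0, 0, 0, 2]
col 3: [64, 0, 32, 0] -> [0, 0, 64, 32]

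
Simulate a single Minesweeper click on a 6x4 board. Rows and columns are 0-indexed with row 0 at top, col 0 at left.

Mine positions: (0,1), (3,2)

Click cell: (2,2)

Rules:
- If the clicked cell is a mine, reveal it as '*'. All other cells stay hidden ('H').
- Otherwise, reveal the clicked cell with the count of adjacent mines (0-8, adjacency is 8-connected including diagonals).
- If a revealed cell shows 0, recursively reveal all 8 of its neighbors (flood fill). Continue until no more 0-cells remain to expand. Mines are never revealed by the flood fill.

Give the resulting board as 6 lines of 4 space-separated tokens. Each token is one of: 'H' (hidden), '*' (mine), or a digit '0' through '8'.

H H H H
H H H H
H H 1 H
H H H H
H H H H
H H H H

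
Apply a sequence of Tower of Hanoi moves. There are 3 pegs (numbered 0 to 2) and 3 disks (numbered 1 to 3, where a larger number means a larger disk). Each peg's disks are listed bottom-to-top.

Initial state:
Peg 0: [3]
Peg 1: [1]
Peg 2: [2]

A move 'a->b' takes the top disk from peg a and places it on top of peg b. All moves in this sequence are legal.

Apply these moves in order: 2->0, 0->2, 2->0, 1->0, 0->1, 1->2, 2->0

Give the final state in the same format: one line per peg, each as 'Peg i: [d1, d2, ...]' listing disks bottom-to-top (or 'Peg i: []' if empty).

Answer: Peg 0: [3, 2, 1]
Peg 1: []
Peg 2: []

Derivation:
After move 1 (2->0):
Peg 0: [3, 2]
Peg 1: [1]
Peg 2: []

After move 2 (0->2):
Peg 0: [3]
Peg 1: [1]
Peg 2: [2]

After move 3 (2->0):
Peg 0: [3, 2]
Peg 1: [1]
Peg 2: []

After move 4 (1->0):
Peg 0: [3, 2, 1]
Peg 1: []
Peg 2: []

After move 5 (0->1):
Peg 0: [3, 2]
Peg 1: [1]
Peg 2: []

After move 6 (1->2):
Peg 0: [3, 2]
Peg 1: []
Peg 2: [1]

After move 7 (2->0):
Peg 0: [3, 2, 1]
Peg 1: []
Peg 2: []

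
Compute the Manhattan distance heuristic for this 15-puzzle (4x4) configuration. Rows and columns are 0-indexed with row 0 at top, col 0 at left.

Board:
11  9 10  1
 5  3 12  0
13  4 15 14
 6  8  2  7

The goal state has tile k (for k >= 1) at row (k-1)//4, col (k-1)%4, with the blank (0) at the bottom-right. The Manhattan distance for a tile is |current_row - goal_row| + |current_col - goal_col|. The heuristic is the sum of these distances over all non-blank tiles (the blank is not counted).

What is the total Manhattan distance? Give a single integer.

Answer: 40

Derivation:
Tile 11: (0,0)->(2,2) = 4
Tile 9: (0,1)->(2,0) = 3
Tile 10: (0,2)->(2,1) = 3
Tile 1: (0,3)->(0,0) = 3
Tile 5: (1,0)->(1,0) = 0
Tile 3: (1,1)->(0,2) = 2
Tile 12: (1,2)->(2,3) = 2
Tile 13: (2,0)->(3,0) = 1
Tile 4: (2,1)->(0,3) = 4
Tile 15: (2,2)->(3,2) = 1
Tile 14: (2,3)->(3,1) = 3
Tile 6: (3,0)->(1,1) = 3
Tile 8: (3,1)->(1,3) = 4
Tile 2: (3,2)->(0,1) = 4
Tile 7: (3,3)->(1,2) = 3
Sum: 4 + 3 + 3 + 3 + 0 + 2 + 2 + 1 + 4 + 1 + 3 + 3 + 4 + 4 + 3 = 40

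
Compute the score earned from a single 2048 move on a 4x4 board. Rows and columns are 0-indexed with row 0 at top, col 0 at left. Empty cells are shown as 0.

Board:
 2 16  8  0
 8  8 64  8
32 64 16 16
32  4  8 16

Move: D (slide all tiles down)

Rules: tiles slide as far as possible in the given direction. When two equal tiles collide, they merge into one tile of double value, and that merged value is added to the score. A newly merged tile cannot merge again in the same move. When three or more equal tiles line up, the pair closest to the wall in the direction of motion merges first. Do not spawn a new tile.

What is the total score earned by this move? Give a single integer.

Answer: 96

Derivation:
Slide down:
col 0: [2, 8, 32, 32] -> [0, 2, 8, 64]  score +64 (running 64)
col 1: [16, 8, 64, 4] -> [16, 8, 64, 4]  score +0 (running 64)
col 2: [8, 64, 16, 8] -> [8, 64, 16, 8]  score +0 (running 64)
col 3: [0, 8, 16, 16] -> [0, 0, 8, 32]  score +32 (running 96)
Board after move:
 0 16  8  0
 2  8 64  0
 8 64 16  8
64  4  8 32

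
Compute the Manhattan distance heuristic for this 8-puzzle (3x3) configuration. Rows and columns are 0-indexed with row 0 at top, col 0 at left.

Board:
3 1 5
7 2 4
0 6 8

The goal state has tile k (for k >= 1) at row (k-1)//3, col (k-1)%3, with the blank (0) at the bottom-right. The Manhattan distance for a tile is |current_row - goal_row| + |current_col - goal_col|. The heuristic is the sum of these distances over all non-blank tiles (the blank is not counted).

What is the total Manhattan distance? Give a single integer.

Answer: 12

Derivation:
Tile 3: (0,0)->(0,2) = 2
Tile 1: (0,1)->(0,0) = 1
Tile 5: (0,2)->(1,1) = 2
Tile 7: (1,0)->(2,0) = 1
Tile 2: (1,1)->(0,1) = 1
Tile 4: (1,2)->(1,0) = 2
Tile 6: (2,1)->(1,2) = 2
Tile 8: (2,2)->(2,1) = 1
Sum: 2 + 1 + 2 + 1 + 1 + 2 + 2 + 1 = 12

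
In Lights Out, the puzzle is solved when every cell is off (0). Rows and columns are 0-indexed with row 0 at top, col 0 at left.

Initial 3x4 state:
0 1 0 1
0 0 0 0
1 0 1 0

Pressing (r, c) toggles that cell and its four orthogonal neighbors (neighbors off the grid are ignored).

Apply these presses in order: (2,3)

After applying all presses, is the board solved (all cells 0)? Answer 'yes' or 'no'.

Answer: no

Derivation:
After press 1 at (2,3):
0 1 0 1
0 0 0 1
1 0 0 1

Lights still on: 5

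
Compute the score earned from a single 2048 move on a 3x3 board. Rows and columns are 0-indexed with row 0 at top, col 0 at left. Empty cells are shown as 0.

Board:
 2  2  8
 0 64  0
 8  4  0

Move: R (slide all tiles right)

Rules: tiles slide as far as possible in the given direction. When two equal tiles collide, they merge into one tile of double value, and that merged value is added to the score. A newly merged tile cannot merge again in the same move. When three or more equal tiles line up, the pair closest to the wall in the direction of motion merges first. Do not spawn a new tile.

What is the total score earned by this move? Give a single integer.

Answer: 4

Derivation:
Slide right:
row 0: [2, 2, 8] -> [0, 4, 8]  score +4 (running 4)
row 1: [0, 64, 0] -> [0, 0, 64]  score +0 (running 4)
row 2: [8, 4, 0] -> [0, 8, 4]  score +0 (running 4)
Board after move:
 0  4  8
 0  0 64
 0  8  4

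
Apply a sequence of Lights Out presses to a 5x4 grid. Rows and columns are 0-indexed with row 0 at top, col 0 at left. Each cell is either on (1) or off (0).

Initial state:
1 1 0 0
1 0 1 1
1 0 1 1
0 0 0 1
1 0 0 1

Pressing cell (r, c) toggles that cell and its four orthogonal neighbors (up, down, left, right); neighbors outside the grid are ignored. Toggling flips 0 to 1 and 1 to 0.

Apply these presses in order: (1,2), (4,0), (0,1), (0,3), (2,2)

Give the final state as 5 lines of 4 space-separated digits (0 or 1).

Answer: 0 0 1 1
1 0 1 1
1 1 1 0
1 0 1 1
0 1 0 1

Derivation:
After press 1 at (1,2):
1 1 1 0
1 1 0 0
1 0 0 1
0 0 0 1
1 0 0 1

After press 2 at (4,0):
1 1 1 0
1 1 0 0
1 0 0 1
1 0 0 1
0 1 0 1

After press 3 at (0,1):
0 0 0 0
1 0 0 0
1 0 0 1
1 0 0 1
0 1 0 1

After press 4 at (0,3):
0 0 1 1
1 0 0 1
1 0 0 1
1 0 0 1
0 1 0 1

After press 5 at (2,2):
0 0 1 1
1 0 1 1
1 1 1 0
1 0 1 1
0 1 0 1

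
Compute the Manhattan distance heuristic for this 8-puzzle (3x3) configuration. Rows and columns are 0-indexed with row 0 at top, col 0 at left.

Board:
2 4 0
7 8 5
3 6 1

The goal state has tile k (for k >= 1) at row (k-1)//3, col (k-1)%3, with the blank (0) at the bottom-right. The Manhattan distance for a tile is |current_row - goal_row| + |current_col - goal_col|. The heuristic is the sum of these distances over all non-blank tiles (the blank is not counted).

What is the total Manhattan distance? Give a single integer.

Tile 2: (0,0)->(0,1) = 1
Tile 4: (0,1)->(1,0) = 2
Tile 7: (1,0)->(2,0) = 1
Tile 8: (1,1)->(2,1) = 1
Tile 5: (1,2)->(1,1) = 1
Tile 3: (2,0)->(0,2) = 4
Tile 6: (2,1)->(1,2) = 2
Tile 1: (2,2)->(0,0) = 4
Sum: 1 + 2 + 1 + 1 + 1 + 4 + 2 + 4 = 16

Answer: 16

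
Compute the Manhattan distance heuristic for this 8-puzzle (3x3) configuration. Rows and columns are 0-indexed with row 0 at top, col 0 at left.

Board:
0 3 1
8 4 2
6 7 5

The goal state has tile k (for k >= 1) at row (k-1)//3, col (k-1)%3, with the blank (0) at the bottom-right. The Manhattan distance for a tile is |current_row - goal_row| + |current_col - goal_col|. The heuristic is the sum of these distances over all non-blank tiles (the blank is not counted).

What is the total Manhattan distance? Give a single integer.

Tile 3: at (0,1), goal (0,2), distance |0-0|+|1-2| = 1
Tile 1: at (0,2), goal (0,0), distance |0-0|+|2-0| = 2
Tile 8: at (1,0), goal (2,1), distance |1-2|+|0-1| = 2
Tile 4: at (1,1), goal (1,0), distance |1-1|+|1-0| = 1
Tile 2: at (1,2), goal (0,1), distance |1-0|+|2-1| = 2
Tile 6: at (2,0), goal (1,2), distance |2-1|+|0-2| = 3
Tile 7: at (2,1), goal (2,0), distance |2-2|+|1-0| = 1
Tile 5: at (2,2), goal (1,1), distance |2-1|+|2-1| = 2
Sum: 1 + 2 + 2 + 1 + 2 + 3 + 1 + 2 = 14

Answer: 14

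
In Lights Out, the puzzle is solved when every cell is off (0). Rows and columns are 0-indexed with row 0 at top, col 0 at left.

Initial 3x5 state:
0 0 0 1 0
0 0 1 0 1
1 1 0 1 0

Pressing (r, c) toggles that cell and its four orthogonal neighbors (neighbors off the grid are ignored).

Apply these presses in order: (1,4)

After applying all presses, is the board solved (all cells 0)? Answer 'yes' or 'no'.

Answer: no

Derivation:
After press 1 at (1,4):
0 0 0 1 1
0 0 1 1 0
1 1 0 1 1

Lights still on: 8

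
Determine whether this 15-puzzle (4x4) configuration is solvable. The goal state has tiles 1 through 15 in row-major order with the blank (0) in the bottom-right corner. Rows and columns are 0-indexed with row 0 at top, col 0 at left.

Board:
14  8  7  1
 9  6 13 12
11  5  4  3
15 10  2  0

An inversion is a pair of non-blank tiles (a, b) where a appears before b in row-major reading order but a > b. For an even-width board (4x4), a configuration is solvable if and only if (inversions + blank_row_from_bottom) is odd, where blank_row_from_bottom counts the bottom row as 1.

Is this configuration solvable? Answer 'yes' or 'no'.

Inversions: 62
Blank is in row 3 (0-indexed from top), which is row 1 counting from the bottom (bottom = 1).
62 + 1 = 63, which is odd, so the puzzle is solvable.

Answer: yes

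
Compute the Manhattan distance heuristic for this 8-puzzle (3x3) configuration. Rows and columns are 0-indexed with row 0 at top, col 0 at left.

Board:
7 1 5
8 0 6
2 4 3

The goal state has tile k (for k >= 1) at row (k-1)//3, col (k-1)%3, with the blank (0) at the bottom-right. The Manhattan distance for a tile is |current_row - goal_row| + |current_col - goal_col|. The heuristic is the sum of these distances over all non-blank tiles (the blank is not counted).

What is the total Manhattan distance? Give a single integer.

Tile 7: (0,0)->(2,0) = 2
Tile 1: (0,1)->(0,0) = 1
Tile 5: (0,2)->(1,1) = 2
Tile 8: (1,0)->(2,1) = 2
Tile 6: (1,2)->(1,2) = 0
Tile 2: (2,0)->(0,1) = 3
Tile 4: (2,1)->(1,0) = 2
Tile 3: (2,2)->(0,2) = 2
Sum: 2 + 1 + 2 + 2 + 0 + 3 + 2 + 2 = 14

Answer: 14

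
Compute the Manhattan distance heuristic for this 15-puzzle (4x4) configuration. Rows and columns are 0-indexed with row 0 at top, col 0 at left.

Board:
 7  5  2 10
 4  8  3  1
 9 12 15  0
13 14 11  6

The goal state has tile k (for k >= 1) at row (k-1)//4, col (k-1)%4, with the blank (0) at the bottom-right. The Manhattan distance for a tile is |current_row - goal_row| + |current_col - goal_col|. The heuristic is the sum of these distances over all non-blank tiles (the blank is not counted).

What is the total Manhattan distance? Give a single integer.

Tile 7: at (0,0), goal (1,2), distance |0-1|+|0-2| = 3
Tile 5: at (0,1), goal (1,0), distance |0-1|+|1-0| = 2
Tile 2: at (0,2), goal (0,1), distance |0-0|+|2-1| = 1
Tile 10: at (0,3), goal (2,1), distance |0-2|+|3-1| = 4
Tile 4: at (1,0), goal (0,3), distance |1-0|+|0-3| = 4
Tile 8: at (1,1), goal (1,3), distance |1-1|+|1-3| = 2
Tile 3: at (1,2), goal (0,2), distance |1-0|+|2-2| = 1
Tile 1: at (1,3), goal (0,0), distance |1-0|+|3-0| = 4
Tile 9: at (2,0), goal (2,0), distance |2-2|+|0-0| = 0
Tile 12: at (2,1), goal (2,3), distance |2-2|+|1-3| = 2
Tile 15: at (2,2), goal (3,2), distance |2-3|+|2-2| = 1
Tile 13: at (3,0), goal (3,0), distance |3-3|+|0-0| = 0
Tile 14: at (3,1), goal (3,1), distance |3-3|+|1-1| = 0
Tile 11: at (3,2), goal (2,2), distance |3-2|+|2-2| = 1
Tile 6: at (3,3), goal (1,1), distance |3-1|+|3-1| = 4
Sum: 3 + 2 + 1 + 4 + 4 + 2 + 1 + 4 + 0 + 2 + 1 + 0 + 0 + 1 + 4 = 29

Answer: 29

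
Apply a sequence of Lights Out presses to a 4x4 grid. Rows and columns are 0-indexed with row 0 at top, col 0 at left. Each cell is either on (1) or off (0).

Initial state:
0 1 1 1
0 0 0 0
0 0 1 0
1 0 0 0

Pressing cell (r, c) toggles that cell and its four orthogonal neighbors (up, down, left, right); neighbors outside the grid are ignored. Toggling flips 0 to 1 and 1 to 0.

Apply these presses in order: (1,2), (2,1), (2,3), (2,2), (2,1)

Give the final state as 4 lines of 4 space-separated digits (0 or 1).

Answer: 0 1 0 1
0 1 0 0
0 1 0 0
1 0 1 1

Derivation:
After press 1 at (1,2):
0 1 0 1
0 1 1 1
0 0 0 0
1 0 0 0

After press 2 at (2,1):
0 1 0 1
0 0 1 1
1 1 1 0
1 1 0 0

After press 3 at (2,3):
0 1 0 1
0 0 1 0
1 1 0 1
1 1 0 1

After press 4 at (2,2):
0 1 0 1
0 0 0 0
1 0 1 0
1 1 1 1

After press 5 at (2,1):
0 1 0 1
0 1 0 0
0 1 0 0
1 0 1 1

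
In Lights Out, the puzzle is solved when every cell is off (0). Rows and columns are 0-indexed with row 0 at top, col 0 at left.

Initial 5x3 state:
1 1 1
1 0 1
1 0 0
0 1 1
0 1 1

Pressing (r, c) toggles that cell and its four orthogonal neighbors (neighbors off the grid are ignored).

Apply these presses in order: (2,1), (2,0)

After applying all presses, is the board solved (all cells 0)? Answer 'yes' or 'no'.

Answer: no

Derivation:
After press 1 at (2,1):
1 1 1
1 1 1
0 1 1
0 0 1
0 1 1

After press 2 at (2,0):
1 1 1
0 1 1
1 0 1
1 0 1
0 1 1

Lights still on: 11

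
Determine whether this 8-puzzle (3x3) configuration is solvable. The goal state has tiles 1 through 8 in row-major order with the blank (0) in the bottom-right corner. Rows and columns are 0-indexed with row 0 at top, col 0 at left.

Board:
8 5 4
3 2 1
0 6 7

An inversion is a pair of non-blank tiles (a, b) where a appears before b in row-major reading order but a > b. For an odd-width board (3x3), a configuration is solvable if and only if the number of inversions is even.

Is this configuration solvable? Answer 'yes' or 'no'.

Answer: no

Derivation:
Inversions (pairs i<j in row-major order where tile[i] > tile[j] > 0): 17
17 is odd, so the puzzle is not solvable.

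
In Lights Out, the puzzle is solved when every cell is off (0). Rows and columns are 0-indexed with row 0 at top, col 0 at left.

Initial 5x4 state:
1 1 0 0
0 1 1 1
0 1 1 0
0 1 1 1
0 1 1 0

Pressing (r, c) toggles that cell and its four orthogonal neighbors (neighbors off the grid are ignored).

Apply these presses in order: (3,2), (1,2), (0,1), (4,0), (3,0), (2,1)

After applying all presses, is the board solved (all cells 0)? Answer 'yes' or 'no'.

After press 1 at (3,2):
1 1 0 0
0 1 1 1
0 1 0 0
0 0 0 0
0 1 0 0

After press 2 at (1,2):
1 1 1 0
0 0 0 0
0 1 1 0
0 0 0 0
0 1 0 0

After press 3 at (0,1):
0 0 0 0
0 1 0 0
0 1 1 0
0 0 0 0
0 1 0 0

After press 4 at (4,0):
0 0 0 0
0 1 0 0
0 1 1 0
1 0 0 0
1 0 0 0

After press 5 at (3,0):
0 0 0 0
0 1 0 0
1 1 1 0
0 1 0 0
0 0 0 0

After press 6 at (2,1):
0 0 0 0
0 0 0 0
0 0 0 0
0 0 0 0
0 0 0 0

Lights still on: 0

Answer: yes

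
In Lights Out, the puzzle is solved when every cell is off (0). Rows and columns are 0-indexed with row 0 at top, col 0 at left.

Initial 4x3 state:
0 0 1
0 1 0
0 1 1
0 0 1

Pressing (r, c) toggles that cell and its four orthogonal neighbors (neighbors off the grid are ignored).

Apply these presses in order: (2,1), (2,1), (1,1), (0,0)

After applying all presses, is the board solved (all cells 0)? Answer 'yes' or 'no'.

Answer: no

Derivation:
After press 1 at (2,1):
0 0 1
0 0 0
1 0 0
0 1 1

After press 2 at (2,1):
0 0 1
0 1 0
0 1 1
0 0 1

After press 3 at (1,1):
0 1 1
1 0 1
0 0 1
0 0 1

After press 4 at (0,0):
1 0 1
0 0 1
0 0 1
0 0 1

Lights still on: 5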